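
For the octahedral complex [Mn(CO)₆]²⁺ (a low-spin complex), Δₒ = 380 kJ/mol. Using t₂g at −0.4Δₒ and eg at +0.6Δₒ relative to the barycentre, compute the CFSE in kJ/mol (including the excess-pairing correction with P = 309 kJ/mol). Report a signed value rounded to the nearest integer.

-142

CO is neutral, so the +2 overall charge sits on Mn: oxidation state +2.
Group 7 minus oxidation state +2 gives a d⁵ configuration for Mn²⁺.
The d⁵ electrons fill as t₂g⁵ eg⁰.
Orbital CFSE = 5(-0.4) + 0(0.6) = -2.0Δₒ = -2.0 × 380 = -760 kJ/mol.
High-spin d⁵ would be t₂g³ eg² with 0 pairs; low-spin has 2, so 2 excess pairs cost +2P = +618 kJ/mol.
Net CFSE = -760 + 618 = -142 kJ/mol.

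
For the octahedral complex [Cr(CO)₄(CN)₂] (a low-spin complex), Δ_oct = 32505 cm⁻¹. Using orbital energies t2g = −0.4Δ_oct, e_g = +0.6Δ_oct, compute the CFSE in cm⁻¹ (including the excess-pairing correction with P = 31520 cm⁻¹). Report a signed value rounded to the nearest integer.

Ligand charges: 4×(+0) from CO and 2×(-1) from CN⁻ sum to -2; with overall charge +0, Cr is +2.
Cr²⁺: group 6, so d-count = 6 − 2 = 4.
Configuration: t2g^4 e_g^0.
Orbital CFSE = 4(-0.4) + 0(0.6) = -1.6Δ_oct = -1.6 × 32505 = -52008 cm⁻¹.
Relative to high-spin t2g^3 e_g^1 (0 paired), the low-spin configuration has 1 additional pair, contributing +1 × 31520 = +31520 cm⁻¹.
Net CFSE = -52008 + 31520 = -20488 cm⁻¹.

-20488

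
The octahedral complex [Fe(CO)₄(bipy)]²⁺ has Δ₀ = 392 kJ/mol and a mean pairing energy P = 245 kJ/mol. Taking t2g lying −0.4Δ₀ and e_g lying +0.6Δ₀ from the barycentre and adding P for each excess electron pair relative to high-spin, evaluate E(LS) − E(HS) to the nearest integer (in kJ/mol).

Ligand charges: 4×(+0) from CO and 1×(+0) from bipy sum to +0; with overall charge +2, Fe is +2.
Fe²⁺: group 8, so d-count = 8 − 2 = 6.
High-spin: t2g^4 e_g^2, CFSE = -0.4Δ₀ = -157 kJ/mol.
For low-spin the configuration is t2g^6 e_g^0: orbital energy -2.4 × 392 = -941 kJ/mol, and 2 additional pairs relative to high-spin add 490 kJ/mol, giving -451 kJ/mol.
E(LS) − E(HS) = -451 − (-157) = -294 kJ/mol.

-294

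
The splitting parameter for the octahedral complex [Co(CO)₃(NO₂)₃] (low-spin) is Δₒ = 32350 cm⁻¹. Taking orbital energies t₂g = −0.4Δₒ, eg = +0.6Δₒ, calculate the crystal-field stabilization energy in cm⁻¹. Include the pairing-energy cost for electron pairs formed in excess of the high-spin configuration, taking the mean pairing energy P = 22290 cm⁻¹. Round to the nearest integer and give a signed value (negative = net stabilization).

Ligand charges: 3×(+0) from CO and 3×(-1) from NO₂⁻ sum to -3; with overall charge +0, Co is +3.
Co³⁺: group 9, so d-count = 9 − 3 = 6.
Electron filling gives t₂g⁶ eg⁰.
Orbital CFSE = 6(-0.4) + 0(0.6) = -2.4Δₒ = -2.4 × 32350 = -77640 cm⁻¹.
Pairing penalty: 3 pairs vs 1 in the high-spin reference → 2 extra × P = 44580 cm⁻¹.
Overall CFSE = -77640 + 44580 = -33060 cm⁻¹.

-33060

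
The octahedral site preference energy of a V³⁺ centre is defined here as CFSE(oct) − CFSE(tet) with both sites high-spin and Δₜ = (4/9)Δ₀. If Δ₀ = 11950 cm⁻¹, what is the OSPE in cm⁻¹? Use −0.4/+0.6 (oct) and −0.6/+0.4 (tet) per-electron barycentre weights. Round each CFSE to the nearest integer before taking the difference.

-3187

V sits in group 5; removing 3 electrons leaves V³⁺ with 5 − 3 = 2 d electrons.
Octahedral (high-spin): t₂g² eg⁰, CFSE = 2(−0.4) + 0(+0.6) = -0.8Δ₀ = -0.8 × 11950 = -9560 cm⁻¹.
Tetrahedral: e² t₂⁰, CFSE = 2(−0.6) + 0(+0.4) = -1.2Δₜ = -1.2 × (4/9) × 11950 = -6373 cm⁻¹.
Subtracting, OSPE = -9560 − (-6373) = -3187 cm⁻¹.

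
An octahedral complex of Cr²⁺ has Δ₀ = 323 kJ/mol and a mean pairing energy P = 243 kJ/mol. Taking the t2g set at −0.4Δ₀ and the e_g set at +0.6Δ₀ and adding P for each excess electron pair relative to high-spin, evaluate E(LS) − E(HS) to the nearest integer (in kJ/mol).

-80

Cr sits in group 6; removing 2 electrons leaves Cr²⁺ with 6 − 2 = 4 d electrons.
High-spin d⁴ fills as t2g^3 e_g^1 with CFSE 3(−0.4) + 1(+0.6) = -0.6Δ₀ = -194 kJ/mol.
Low-spin: t2g^4 e_g^0, orbital CFSE = -1.6Δ₀ = -517 kJ/mol; plus 1 excess pair × P = +243 kJ/mol; total -274 kJ/mol.
E(LS) − E(HS) = -274 − (-194) = -80 kJ/mol.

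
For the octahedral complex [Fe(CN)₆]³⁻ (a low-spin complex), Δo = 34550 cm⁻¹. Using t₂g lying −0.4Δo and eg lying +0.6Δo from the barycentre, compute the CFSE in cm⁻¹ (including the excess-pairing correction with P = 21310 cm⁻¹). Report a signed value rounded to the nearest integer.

Each CN⁻ contributes -1; 6 × (-1) = -6. With overall charge -3, Fe is in the +3 oxidation state.
Fe sits in group 8; removing 3 electrons leaves Fe³⁺ with 8 − 3 = 5 d electrons.
The d⁵ electrons fill as t₂g⁵ eg⁰.
CFSE(orbital) = 5×(-0.4Δo) + 0×(0.6Δo) = -2.0Δo; with Δo = 34550 cm⁻¹ that is -69100 cm⁻¹.
Relative to high-spin t₂g³ eg² (0 paired), the low-spin configuration has 2 additional pairs, contributing +2 × 21310 = +42620 cm⁻¹.
Combining: -69100 + 42620 = -26480 cm⁻¹.

-26480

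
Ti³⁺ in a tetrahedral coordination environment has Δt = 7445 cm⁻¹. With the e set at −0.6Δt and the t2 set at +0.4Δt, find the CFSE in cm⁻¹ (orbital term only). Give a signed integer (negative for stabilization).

Ti³⁺: group 4, so d-count = 4 − 3 = 1.
Tetrahedral fields are weak (Δₜ ≈ 4/9 Δₒ), so electrons fill high-spin.
The d¹ electrons fill as e^1 t2^0.
The orbital stabilization is -0.6Δt = -0.6 × 7445 = -4467 cm⁻¹.

-4467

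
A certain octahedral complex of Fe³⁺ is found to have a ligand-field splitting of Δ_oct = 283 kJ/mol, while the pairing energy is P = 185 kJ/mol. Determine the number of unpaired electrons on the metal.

1

Fe³⁺: group 8, so d-count = 8 − 3 = 5.
Since Δ_oct = 283 kJ/mol > P = 185 kJ/mol, the complex adopts the low-spin configuration.
Filling d⁵ accordingly: t2g^5 e_g^0.
Unpaired electrons: 1.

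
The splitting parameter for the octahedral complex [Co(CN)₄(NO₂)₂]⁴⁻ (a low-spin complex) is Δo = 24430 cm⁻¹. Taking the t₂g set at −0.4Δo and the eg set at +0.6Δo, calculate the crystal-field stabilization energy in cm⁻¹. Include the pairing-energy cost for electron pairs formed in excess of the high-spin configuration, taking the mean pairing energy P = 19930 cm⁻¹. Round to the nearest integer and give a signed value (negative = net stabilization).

-24044

Ligand charges: 4×(-1) from CN⁻ and 2×(-1) from NO₂⁻ sum to -6; with overall charge -4, Co is +2.
Co²⁺: group 9, so d-count = 9 − 2 = 7.
Electron filling gives t₂g⁶ eg¹.
The orbital stabilization is -1.8Δo = -1.8 × 24430 = -43974 cm⁻¹.
High-spin d⁷ would be t₂g⁵ eg² with 2 pairs; low-spin has 3, so 1 excess pair costs +1P = +19930 cm⁻¹.
Net CFSE = -43974 + 19930 = -24044 cm⁻¹.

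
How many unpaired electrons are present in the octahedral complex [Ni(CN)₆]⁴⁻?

2

Each CN⁻ contributes -1; 6 × (-1) = -6. With overall charge -4, Ni is in the +2 oxidation state.
Ni is in group 10, so Ni²⁺ is d⁸ (10 − 2 = 8).
For octahedral d⁸ the high- and low-spin configurations coincide.
Configuration: t2g^6 e_g^2, giving 2 unpaired electrons.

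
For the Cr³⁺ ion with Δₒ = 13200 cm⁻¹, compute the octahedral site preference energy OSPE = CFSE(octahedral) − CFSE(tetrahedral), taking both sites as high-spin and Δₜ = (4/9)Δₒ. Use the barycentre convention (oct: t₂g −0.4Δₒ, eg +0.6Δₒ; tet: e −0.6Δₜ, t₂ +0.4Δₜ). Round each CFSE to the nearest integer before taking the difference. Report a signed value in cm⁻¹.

-11147

Cr³⁺: group 6, so d-count = 6 − 3 = 3.
In an octahedral site d³ (HS) is t₂g³ eg⁰, giving CFSE(oct) = -1.2Δₒ = -15840 cm⁻¹.
Tetrahedral e² t₂¹ gives -0.8Δₜ = -0.8 × (4/9) × 13200 = -4693 cm⁻¹.
OSPE = CFSE(oct) − CFSE(tet) = -15840 − (-4693) = -11147 cm⁻¹.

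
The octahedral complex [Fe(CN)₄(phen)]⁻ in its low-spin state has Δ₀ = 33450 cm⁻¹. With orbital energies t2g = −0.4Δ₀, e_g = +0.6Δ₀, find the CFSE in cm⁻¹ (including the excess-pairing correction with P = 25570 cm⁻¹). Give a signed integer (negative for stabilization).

Ligand charges: 4×(-1) from CN⁻ and 1×(+0) from phen sum to -4; with overall charge -1, Fe is +3.
Fe sits in group 8; removing 3 electrons leaves Fe³⁺ with 8 − 3 = 5 d electrons.
Electron filling gives t2g^5 e_g^0.
The orbital stabilization is -2.0Δ₀ = -2.0 × 33450 = -66900 cm⁻¹.
Relative to high-spin t2g^3 e_g^2 (0 paired), the low-spin configuration has 2 additional pairs, contributing +2 × 25570 = +51140 cm⁻¹.
Net CFSE = -66900 + 51140 = -15760 cm⁻¹.

-15760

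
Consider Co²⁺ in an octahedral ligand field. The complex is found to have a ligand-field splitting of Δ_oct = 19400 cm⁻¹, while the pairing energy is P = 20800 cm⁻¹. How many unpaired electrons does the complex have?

3

Co is in group 9, so Co²⁺ is d⁷ (9 − 2 = 7).
Δ_oct < P, so pairing is avoided: the ground state is high-spin.
Configuration: t2g^5 e_g^2.
Unpaired electrons: 3.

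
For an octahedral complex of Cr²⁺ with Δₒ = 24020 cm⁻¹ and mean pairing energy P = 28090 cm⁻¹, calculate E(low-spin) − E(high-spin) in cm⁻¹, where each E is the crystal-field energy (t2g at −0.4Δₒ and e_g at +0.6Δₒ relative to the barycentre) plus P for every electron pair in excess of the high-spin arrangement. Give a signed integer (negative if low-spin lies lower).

4070

Group 6 minus oxidation state +2 gives a d⁴ configuration for Cr²⁺.
High-spin: t2g^3 e_g^1, CFSE = -0.6Δₒ = -14412 cm⁻¹.
Low-spin t2g^4 e_g^0 gives -1.6Δₒ = -38432 cm⁻¹, but forming 1 extra pair costs 1P = 28090 cm⁻¹, so E(LS) = -38432 + 28090 = -10342 cm⁻¹.
E(LS) − E(HS) = -10342 − (-14412) = 4070 cm⁻¹.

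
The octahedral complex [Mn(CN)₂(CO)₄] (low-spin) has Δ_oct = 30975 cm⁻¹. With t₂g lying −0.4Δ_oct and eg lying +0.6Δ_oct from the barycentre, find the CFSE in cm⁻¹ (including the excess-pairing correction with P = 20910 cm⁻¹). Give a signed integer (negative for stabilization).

-20130

Ligand charges: 2×(-1) from CN⁻ and 4×(+0) from CO sum to -2; with overall charge +0, Mn is +2.
Mn sits in group 7; removing 2 electrons leaves Mn²⁺ with 7 − 2 = 5 d electrons.
Electron filling gives t₂g⁵ eg⁰.
The orbital stabilization is -2.0Δ_oct = -2.0 × 30975 = -61950 cm⁻¹.
Pairing penalty: 2 pairs vs 0 in the high-spin reference → 2 extra × P = 41820 cm⁻¹.
Overall CFSE = -61950 + 41820 = -20130 cm⁻¹.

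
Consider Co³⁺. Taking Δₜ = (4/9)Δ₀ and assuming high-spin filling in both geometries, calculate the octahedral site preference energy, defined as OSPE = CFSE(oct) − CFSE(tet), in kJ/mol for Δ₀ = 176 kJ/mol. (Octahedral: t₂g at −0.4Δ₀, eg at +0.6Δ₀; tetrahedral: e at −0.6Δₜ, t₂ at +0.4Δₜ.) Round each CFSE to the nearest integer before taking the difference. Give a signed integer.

-23

Co sits in group 9; removing 3 electrons leaves Co³⁺ with 9 − 3 = 6 d electrons.
Octahedral (high-spin): t₂g⁴ eg², CFSE = 4(−0.4) + 2(+0.6) = -0.4Δ₀ = -0.4 × 176 = -70 kJ/mol.
Tetrahedral: e³ t₂³, CFSE = 3(−0.6) + 3(+0.4) = -0.6Δₜ = -0.6 × (4/9) × 176 = -47 kJ/mol.
Subtracting, OSPE = -70 − (-47) = -23 kJ/mol.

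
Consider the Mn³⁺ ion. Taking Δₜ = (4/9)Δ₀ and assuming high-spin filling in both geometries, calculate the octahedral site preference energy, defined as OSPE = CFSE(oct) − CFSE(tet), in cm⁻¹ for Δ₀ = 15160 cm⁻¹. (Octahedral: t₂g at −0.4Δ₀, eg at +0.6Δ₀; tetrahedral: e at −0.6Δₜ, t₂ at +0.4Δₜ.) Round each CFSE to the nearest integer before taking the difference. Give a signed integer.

Group 7 minus oxidation state +3 gives a d⁴ configuration for Mn³⁺.
Octahedral high-spin t2g^3 e_g^1: CFSE = -0.6 × 15160 = -9096 cm⁻¹.
Tetrahedral e^2 t2^2 gives -0.4Δₜ = -0.4 × (4/9) × 15160 = -2695 cm⁻¹.
OSPE = CFSE(oct) − CFSE(tet) = -9096 − (-2695) = -6401 cm⁻¹.

-6401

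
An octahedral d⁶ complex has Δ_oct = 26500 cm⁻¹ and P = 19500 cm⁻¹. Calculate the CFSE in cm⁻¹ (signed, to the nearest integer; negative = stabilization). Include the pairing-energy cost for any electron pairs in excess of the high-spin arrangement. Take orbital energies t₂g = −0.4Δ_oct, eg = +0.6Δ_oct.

Δ_oct > P, so pairing is preferred: the ground state is low-spin.
Configuration: t₂g⁶ eg⁰.
Orbital CFSE = -2.4Δ_oct = -2.4 × 26500 = -63600 cm⁻¹.
Excess pairs vs high-spin: 3 − 1 = 2; pairing cost = +39000 cm⁻¹.
Net CFSE = -63600 + 39000 = -24600 cm⁻¹.

-24600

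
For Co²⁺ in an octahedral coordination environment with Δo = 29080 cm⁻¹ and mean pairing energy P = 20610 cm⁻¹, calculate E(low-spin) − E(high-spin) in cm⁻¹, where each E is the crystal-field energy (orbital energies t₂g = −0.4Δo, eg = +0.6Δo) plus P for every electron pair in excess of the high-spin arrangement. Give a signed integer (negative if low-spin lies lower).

Co is in group 9, so Co²⁺ is d⁷ (9 − 2 = 7).
In the high-spin limit (t₂g⁵ eg²) the orbital term is -0.8Δo = -23264 cm⁻¹, with no excess pairing.
Low-spin t₂g⁶ eg¹ gives -1.8Δo = -52344 cm⁻¹, but forming 1 extra pair costs 1P = 20610 cm⁻¹, so E(LS) = -52344 + 20610 = -31734 cm⁻¹.
Thus E(LS) − E(HS) = -8470 cm⁻¹.

-8470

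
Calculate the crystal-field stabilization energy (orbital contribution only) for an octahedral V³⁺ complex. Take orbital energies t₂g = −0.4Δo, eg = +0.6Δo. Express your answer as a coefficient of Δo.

V is in group 5, so V³⁺ is d² (5 − 3 = 2).
Configuration: t₂g² eg⁰.
CFSE = 2(-0.4Δo) + 0(0.6Δo) = -0.8Δo + 0.0Δo = -0.8Δo.

-0.8 Δo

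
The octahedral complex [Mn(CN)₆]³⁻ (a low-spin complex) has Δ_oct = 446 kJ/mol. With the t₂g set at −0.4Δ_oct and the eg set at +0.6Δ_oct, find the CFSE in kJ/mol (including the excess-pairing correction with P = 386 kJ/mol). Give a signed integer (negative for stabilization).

Each CN⁻ contributes -1; 6 × (-1) = -6. With overall charge -3, Mn is in the +3 oxidation state.
Mn³⁺: group 7, so d-count = 7 − 3 = 4.
Electron filling gives t₂g⁴ eg⁰.
CFSE(orbital) = 4×(-0.4Δ_oct) + 0×(0.6Δ_oct) = -1.6Δ_oct; with Δ_oct = 446 kJ/mol that is -714 kJ/mol.
Pairing penalty: 1 pair vs 0 in the high-spin reference → 1 extra × P = 386 kJ/mol.
Net CFSE = -714 + 386 = -328 kJ/mol.

-328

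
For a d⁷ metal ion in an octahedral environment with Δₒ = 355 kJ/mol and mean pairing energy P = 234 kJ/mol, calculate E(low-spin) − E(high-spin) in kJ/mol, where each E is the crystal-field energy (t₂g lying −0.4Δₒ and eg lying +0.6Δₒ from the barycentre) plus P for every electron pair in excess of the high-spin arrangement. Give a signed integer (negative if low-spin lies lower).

-121

High-spin: t₂g⁵ eg², CFSE = -0.8Δₒ = -284 kJ/mol.
For low-spin the configuration is t₂g⁶ eg¹: orbital energy -1.8 × 355 = -639 kJ/mol, and 1 additional pair relative to high-spin adds 234 kJ/mol, giving -405 kJ/mol.
The difference is -405 − (-284) = -121 kJ/mol, so low-spin lies lower.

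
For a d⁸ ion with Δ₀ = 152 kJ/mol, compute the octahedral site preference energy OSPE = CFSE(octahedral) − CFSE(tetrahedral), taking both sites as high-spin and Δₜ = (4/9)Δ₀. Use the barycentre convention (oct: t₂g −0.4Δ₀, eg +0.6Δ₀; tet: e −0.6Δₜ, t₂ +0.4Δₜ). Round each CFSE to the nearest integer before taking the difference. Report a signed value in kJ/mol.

Octahedral (high-spin): t2g^6 e_g^2, CFSE = 6(−0.4) + 2(+0.6) = -1.2Δ₀ = -1.2 × 152 = -182 kJ/mol.
Tetrahedral: e^4 t2^4, CFSE = 4(−0.6) + 4(+0.4) = -0.8Δₜ = -0.8 × (4/9) × 152 = -54 kJ/mol.
Subtracting, OSPE = -182 − (-54) = -128 kJ/mol.

-128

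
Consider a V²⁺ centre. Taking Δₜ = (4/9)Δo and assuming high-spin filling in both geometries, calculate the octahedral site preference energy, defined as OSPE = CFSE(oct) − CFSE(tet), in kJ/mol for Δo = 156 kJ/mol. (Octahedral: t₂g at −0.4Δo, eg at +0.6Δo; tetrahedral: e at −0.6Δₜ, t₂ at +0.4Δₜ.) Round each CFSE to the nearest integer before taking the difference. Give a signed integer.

V²⁺: group 5, so d-count = 5 − 2 = 3.
Octahedral high-spin t₂g³ eg⁰: CFSE = -1.2 × 156 = -187 kJ/mol.
In a tetrahedral site the filling is e² t₂¹: CFSE(tet) = -0.8Δₜ = -0.8 × (4/9)(156) = -55 kJ/mol.
Subtracting, OSPE = -187 − (-55) = -132 kJ/mol.

-132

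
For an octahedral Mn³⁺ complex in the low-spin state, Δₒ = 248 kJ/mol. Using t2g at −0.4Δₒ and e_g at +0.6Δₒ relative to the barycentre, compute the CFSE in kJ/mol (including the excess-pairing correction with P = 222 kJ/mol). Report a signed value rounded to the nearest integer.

-175

Mn is in group 7, so Mn³⁺ is d⁴ (7 − 3 = 4).
Electron filling gives t2g^4 e_g^0.
CFSE(orbital) = 4×(-0.4Δₒ) + 0×(0.6Δₒ) = -1.6Δₒ; with Δₒ = 248 kJ/mol that is -397 kJ/mol.
Relative to high-spin t2g^3 e_g^1 (0 paired), the low-spin configuration has 1 additional pair, contributing +1 × 222 = +222 kJ/mol.
Overall CFSE = -397 + 222 = -175 kJ/mol.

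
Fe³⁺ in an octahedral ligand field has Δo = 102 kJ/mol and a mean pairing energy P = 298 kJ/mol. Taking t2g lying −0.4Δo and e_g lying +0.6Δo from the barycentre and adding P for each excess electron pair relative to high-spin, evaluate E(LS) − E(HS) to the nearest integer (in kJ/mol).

Group 8 minus oxidation state +3 gives a d⁵ configuration for Fe³⁺.
In the high-spin limit (t2g^3 e_g^2) the orbital term is 0.0Δo = 0 kJ/mol, with no excess pairing.
Low-spin t2g^5 e_g^0 gives -2.0Δo = -204 kJ/mol, but forming 2 extra pairs costs 2P = 596 kJ/mol, so E(LS) = -204 + 596 = 392 kJ/mol.
E(LS) − E(HS) = 392 − (0) = 392 kJ/mol.

392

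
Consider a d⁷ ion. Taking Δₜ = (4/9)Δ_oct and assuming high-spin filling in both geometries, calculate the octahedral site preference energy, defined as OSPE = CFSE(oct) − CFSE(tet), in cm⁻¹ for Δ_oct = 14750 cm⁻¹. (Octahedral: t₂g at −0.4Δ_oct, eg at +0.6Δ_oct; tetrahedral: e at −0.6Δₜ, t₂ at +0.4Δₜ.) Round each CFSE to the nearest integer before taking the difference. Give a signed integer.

In an octahedral site d⁷ (HS) is t₂g⁵ eg², giving CFSE(oct) = -0.8Δ_oct = -11800 cm⁻¹.
In a tetrahedral site the filling is e⁴ t₂³: CFSE(tet) = -1.2Δₜ = -1.2 × (4/9)(14750) = -7867 cm⁻¹.
Subtracting, OSPE = -11800 − (-7867) = -3933 cm⁻¹.

-3933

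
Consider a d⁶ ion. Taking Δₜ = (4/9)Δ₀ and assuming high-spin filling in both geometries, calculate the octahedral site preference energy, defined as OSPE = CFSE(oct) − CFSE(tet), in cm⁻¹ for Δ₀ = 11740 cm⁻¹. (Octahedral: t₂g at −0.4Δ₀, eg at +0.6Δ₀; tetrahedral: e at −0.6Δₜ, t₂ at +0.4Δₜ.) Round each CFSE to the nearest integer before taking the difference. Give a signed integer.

-1565

Octahedral (high-spin): t₂g⁴ eg², CFSE = 4(−0.4) + 2(+0.6) = -0.4Δ₀ = -0.4 × 11740 = -4696 cm⁻¹.
Tetrahedral e³ t₂³ gives -0.6Δₜ = -0.6 × (4/9) × 11740 = -3131 cm⁻¹.
OSPE = -4696 − (-3131) = -1565 cm⁻¹.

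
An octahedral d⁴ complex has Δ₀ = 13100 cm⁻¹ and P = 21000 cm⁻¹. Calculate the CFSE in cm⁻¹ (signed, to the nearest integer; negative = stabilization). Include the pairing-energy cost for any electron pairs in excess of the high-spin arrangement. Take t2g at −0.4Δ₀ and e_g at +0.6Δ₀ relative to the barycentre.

-7860

Δ₀ < P, so pairing is avoided: the ground state is high-spin.
Filling d⁴ accordingly: t2g^3 e_g^1.
Orbital CFSE = -0.6Δ₀ = -0.6 × 13100 = -7860 cm⁻¹.
High-spin has no excess pairs, so no pairing correction applies.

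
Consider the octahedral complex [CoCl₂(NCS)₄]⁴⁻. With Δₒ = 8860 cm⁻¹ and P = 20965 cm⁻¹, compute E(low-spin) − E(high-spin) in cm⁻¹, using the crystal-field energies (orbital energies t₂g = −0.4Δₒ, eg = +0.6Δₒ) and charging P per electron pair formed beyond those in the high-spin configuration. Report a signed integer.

Ligand charges: 2×(-1) from Cl⁻ and 4×(-1) from NCS⁻ sum to -6; with overall charge -4, Co is +2.
Co sits in group 9; removing 2 electrons leaves Co²⁺ with 9 − 2 = 7 d electrons.
High-spin d⁷ fills as t₂g⁵ eg² with CFSE 5(−0.4) + 2(+0.6) = -0.8Δₒ = -7088 cm⁻¹.
Low-spin: t₂g⁶ eg¹, orbital CFSE = -1.8Δₒ = -15948 cm⁻¹; plus 1 excess pair × P = +20965 cm⁻¹; total 5017 cm⁻¹.
E(LS) − E(HS) = 5017 − (-7088) = 12105 cm⁻¹.

12105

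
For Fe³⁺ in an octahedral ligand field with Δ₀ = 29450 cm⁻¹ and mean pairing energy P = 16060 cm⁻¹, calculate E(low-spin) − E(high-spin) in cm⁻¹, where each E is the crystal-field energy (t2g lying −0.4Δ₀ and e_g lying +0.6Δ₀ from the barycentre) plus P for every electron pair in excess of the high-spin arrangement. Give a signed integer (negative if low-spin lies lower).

Fe³⁺: group 8, so d-count = 8 − 3 = 5.
High-spin d⁵ fills as t2g^3 e_g^2 with CFSE 3(−0.4) + 2(+0.6) = 0.0Δ₀ = 0 cm⁻¹.
For low-spin the configuration is t2g^5 e_g^0: orbital energy -2.0 × 29450 = -58900 cm⁻¹, and 2 additional pairs relative to high-spin add 32120 cm⁻¹, giving -26780 cm⁻¹.
Thus E(LS) − E(HS) = -26780 cm⁻¹.

-26780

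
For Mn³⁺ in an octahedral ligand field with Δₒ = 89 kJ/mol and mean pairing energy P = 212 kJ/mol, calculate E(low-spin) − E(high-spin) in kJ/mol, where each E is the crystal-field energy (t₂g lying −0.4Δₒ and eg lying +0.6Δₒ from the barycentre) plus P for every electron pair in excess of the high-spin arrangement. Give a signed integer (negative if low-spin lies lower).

Mn sits in group 7; removing 3 electrons leaves Mn³⁺ with 7 − 3 = 4 d electrons.
High-spin d⁴ fills as t₂g³ eg¹ with CFSE 3(−0.4) + 1(+0.6) = -0.6Δₒ = -53 kJ/mol.
Low-spin t₂g⁴ eg⁰ gives -1.6Δₒ = -142 kJ/mol, but forming 1 extra pair costs 1P = 212 kJ/mol, so E(LS) = -142 + 212 = 70 kJ/mol.
E(LS) − E(HS) = 70 − (-53) = 123 kJ/mol.

123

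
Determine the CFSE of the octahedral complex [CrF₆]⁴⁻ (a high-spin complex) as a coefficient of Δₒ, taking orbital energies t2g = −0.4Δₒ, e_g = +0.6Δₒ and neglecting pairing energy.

Each F⁻ contributes -1; 6 × (-1) = -6. With overall charge -4, Cr is in the +2 oxidation state.
Cr²⁺: group 6, so d-count = 6 − 2 = 4.
Configuration: t2g^3 e_g^1.
CFSE = 3(-0.4Δₒ) + 1(0.6Δₒ) = -1.2Δₒ + 0.6Δₒ = -0.6Δₒ.

-0.6 Δₒ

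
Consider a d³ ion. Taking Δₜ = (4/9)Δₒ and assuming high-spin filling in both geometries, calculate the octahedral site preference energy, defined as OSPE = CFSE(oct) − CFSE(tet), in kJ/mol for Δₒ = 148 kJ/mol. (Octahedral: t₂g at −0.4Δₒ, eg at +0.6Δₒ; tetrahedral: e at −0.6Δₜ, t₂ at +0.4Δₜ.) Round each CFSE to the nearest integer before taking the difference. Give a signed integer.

-125

Octahedral high-spin t₂g³ eg⁰: CFSE = -1.2 × 148 = -178 kJ/mol.
Tetrahedral e² t₂¹ gives -0.8Δₜ = -0.8 × (4/9) × 148 = -53 kJ/mol.
OSPE = -178 − (-53) = -125 kJ/mol.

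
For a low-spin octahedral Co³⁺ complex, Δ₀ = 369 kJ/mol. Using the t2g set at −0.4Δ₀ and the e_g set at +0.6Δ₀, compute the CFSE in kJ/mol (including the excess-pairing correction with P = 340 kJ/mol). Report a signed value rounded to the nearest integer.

-206

Co³⁺: group 9, so d-count = 9 − 3 = 6.
Electron filling gives t2g^6 e_g^0.
CFSE(orbital) = 6×(-0.4Δ₀) + 0×(0.6Δ₀) = -2.4Δ₀; with Δ₀ = 369 kJ/mol that is -886 kJ/mol.
High-spin d⁶ would be t2g^4 e_g^2 with 1 pair; low-spin has 3, so 2 excess pairs cost +2P = +680 kJ/mol.
Overall CFSE = -886 + 680 = -206 kJ/mol.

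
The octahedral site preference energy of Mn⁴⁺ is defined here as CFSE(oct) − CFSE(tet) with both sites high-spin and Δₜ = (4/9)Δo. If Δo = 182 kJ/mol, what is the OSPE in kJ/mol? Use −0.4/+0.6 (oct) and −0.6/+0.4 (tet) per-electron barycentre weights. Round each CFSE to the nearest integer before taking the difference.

-153

Group 7 minus oxidation state +4 gives a d³ configuration for Mn⁴⁺.
Octahedral high-spin t2g^3 e_g^0: CFSE = -1.2 × 182 = -218 kJ/mol.
In a tetrahedral site the filling is e^2 t2^1: CFSE(tet) = -0.8Δₜ = -0.8 × (4/9)(182) = -65 kJ/mol.
OSPE = CFSE(oct) − CFSE(tet) = -218 − (-65) = -153 kJ/mol.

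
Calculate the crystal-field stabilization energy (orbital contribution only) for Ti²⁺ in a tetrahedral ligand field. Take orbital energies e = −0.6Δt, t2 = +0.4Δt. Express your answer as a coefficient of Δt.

-1.2 Δt

Group 4 minus oxidation state +2 gives a d² configuration for Ti²⁺.
With tetrahedral geometry the complex is necessarily high-spin.
Configuration: e^2 t2^0.
CFSE = 2(-0.6Δt) + 0(0.4Δt) = -1.2Δt + 0.0Δt = -1.2Δt.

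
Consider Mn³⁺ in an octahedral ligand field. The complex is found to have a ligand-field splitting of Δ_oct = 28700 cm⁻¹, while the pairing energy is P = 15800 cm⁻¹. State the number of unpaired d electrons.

Mn³⁺: group 7, so d-count = 7 − 3 = 4.
Here Δ_oct > P (28700 > 15800), so the low-spin state is favoured.
That gives t₂g⁴ eg⁰.
Unpaired electrons: 2.

2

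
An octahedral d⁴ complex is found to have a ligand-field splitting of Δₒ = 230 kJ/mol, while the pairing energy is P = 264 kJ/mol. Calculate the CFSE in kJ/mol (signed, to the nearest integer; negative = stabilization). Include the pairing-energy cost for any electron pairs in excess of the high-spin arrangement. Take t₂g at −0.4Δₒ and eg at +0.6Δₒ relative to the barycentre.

-138

Since Δₒ = 230 kJ/mol < P = 264 kJ/mol, the complex adopts the high-spin configuration.
Filling d⁴ accordingly: t₂g³ eg¹.
Orbital CFSE = -0.6Δₒ = -0.6 × 230 = -138 kJ/mol.
High-spin has no excess pairs, so no pairing correction applies.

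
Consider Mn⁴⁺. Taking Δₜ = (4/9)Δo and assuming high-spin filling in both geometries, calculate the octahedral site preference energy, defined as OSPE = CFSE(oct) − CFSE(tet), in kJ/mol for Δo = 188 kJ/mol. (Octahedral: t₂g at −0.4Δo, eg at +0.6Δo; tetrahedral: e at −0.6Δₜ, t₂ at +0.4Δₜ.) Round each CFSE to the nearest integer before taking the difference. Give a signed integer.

-159

Group 7 minus oxidation state +4 gives a d³ configuration for Mn⁴⁺.
Octahedral high-spin t₂g³ eg⁰: CFSE = -1.2 × 188 = -226 kJ/mol.
Tetrahedral: e² t₂¹, CFSE = 2(−0.6) + 1(+0.4) = -0.8Δₜ = -0.8 × (4/9) × 188 = -67 kJ/mol.
Subtracting, OSPE = -226 − (-67) = -159 kJ/mol.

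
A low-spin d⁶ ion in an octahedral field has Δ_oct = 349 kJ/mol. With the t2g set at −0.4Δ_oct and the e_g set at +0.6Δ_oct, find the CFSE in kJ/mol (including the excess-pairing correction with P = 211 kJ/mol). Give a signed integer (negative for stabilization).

Configuration: t2g^6 e_g^0.
Orbital CFSE = 6(-0.4) + 0(0.6) = -2.4Δ_oct = -2.4 × 349 = -838 kJ/mol.
Relative to high-spin t2g^4 e_g^2 (1 paired), the low-spin configuration has 2 additional pairs, contributing +2 × 211 = +422 kJ/mol.
Combining: -838 + 422 = -416 kJ/mol.

-416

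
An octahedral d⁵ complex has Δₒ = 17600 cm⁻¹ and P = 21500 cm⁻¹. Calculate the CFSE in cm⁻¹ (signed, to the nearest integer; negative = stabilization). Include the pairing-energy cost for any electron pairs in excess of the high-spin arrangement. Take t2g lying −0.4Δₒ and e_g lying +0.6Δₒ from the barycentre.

0

Here Δₒ < P (17600 < 21500), so the high-spin state is favoured.
Filling d⁵ accordingly: t2g^3 e_g^2.
Orbital CFSE = 0.0Δₒ = 0.0 × 17600 = 0 cm⁻¹.
High-spin has no excess pairs, so no pairing correction applies.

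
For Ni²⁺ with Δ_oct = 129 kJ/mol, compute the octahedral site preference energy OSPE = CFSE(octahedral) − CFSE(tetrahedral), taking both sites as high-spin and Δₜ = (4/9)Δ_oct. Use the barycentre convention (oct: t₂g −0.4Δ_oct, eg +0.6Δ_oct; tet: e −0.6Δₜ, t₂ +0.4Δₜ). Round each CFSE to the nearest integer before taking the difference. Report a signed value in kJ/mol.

-109

Group 10 minus oxidation state +2 gives a d⁸ configuration for Ni²⁺.
Octahedral (high-spin): t2g^6 e_g^2, CFSE = 6(−0.4) + 2(+0.6) = -1.2Δ_oct = -1.2 × 129 = -155 kJ/mol.
Tetrahedral e^4 t2^4 gives -0.8Δₜ = -0.8 × (4/9) × 129 = -46 kJ/mol.
OSPE = -155 − (-46) = -109 kJ/mol.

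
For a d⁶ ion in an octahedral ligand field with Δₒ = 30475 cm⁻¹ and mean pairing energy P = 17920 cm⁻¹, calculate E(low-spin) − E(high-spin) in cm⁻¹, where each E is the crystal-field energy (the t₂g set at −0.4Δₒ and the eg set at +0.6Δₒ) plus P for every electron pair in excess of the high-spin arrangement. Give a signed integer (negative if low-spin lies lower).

In the high-spin limit (t₂g⁴ eg²) the orbital term is -0.4Δₒ = -12190 cm⁻¹, with no excess pairing.
For low-spin the configuration is t₂g⁶ eg⁰: orbital energy -2.4 × 30475 = -73140 cm⁻¹, and 2 additional pairs relative to high-spin add 35840 cm⁻¹, giving -37300 cm⁻¹.
Thus E(LS) − E(HS) = -25110 cm⁻¹.

-25110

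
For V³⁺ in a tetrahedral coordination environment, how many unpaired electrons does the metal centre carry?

V is in group 5, so V³⁺ is d² (5 − 3 = 2).
With tetrahedral geometry the complex is necessarily high-spin.
Configuration: e² t₂⁰, giving 2 unpaired electrons.

2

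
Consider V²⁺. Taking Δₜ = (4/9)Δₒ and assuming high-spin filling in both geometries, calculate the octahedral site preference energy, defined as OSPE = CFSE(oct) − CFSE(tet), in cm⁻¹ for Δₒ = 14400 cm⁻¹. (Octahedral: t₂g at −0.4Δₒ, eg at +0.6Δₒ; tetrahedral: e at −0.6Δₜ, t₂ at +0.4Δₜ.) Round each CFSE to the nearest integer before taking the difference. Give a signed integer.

-12160

V is in group 5, so V²⁺ is d³ (5 − 2 = 3).
Octahedral (high-spin): t₂g³ eg⁰, CFSE = 3(−0.4) + 0(+0.6) = -1.2Δₒ = -1.2 × 14400 = -17280 cm⁻¹.
Tetrahedral e² t₂¹ gives -0.8Δₜ = -0.8 × (4/9) × 14400 = -5120 cm⁻¹.
Subtracting, OSPE = -17280 − (-5120) = -12160 cm⁻¹.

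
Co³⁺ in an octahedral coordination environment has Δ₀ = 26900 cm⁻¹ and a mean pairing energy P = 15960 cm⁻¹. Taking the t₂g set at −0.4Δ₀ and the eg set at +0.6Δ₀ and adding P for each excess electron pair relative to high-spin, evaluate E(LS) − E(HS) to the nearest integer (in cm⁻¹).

-21880

Group 9 minus oxidation state +3 gives a d⁶ configuration for Co³⁺.
High-spin: t₂g⁴ eg², CFSE = -0.4Δ₀ = -10760 cm⁻¹.
Low-spin: t₂g⁶ eg⁰, orbital CFSE = -2.4Δ₀ = -64560 cm⁻¹; plus 2 excess pairs × P = +31920 cm⁻¹; total -32640 cm⁻¹.
The difference is -32640 − (-10760) = -21880 cm⁻¹, so low-spin lies lower.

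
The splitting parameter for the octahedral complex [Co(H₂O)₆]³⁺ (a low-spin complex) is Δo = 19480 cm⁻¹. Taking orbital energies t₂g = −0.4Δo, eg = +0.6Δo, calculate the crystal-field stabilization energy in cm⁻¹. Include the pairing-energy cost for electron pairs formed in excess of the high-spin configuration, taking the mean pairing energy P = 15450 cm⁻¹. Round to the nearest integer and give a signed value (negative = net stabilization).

-15852

H₂O is neutral, so the +3 overall charge sits on Co: oxidation state +3.
Co is in group 9, so Co³⁺ is d⁶ (9 − 3 = 6).
Configuration: t₂g⁶ eg⁰.
The orbital stabilization is -2.4Δo = -2.4 × 19480 = -46752 cm⁻¹.
Pairing penalty: 3 pairs vs 1 in the high-spin reference → 2 extra × P = 30900 cm⁻¹.
Overall CFSE = -46752 + 30900 = -15852 cm⁻¹.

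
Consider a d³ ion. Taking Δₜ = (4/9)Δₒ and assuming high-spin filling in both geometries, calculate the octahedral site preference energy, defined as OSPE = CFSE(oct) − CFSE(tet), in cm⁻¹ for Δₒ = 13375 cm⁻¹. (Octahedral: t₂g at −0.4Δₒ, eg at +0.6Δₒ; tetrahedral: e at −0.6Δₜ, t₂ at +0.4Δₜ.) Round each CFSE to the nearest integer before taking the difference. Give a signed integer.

Octahedral (high-spin): t2g^3 e_g^0, CFSE = 3(−0.4) + 0(+0.6) = -1.2Δₒ = -1.2 × 13375 = -16050 cm⁻¹.
Tetrahedral e^2 t2^1 gives -0.8Δₜ = -0.8 × (4/9) × 13375 = -4756 cm⁻¹.
Subtracting, OSPE = -16050 − (-4756) = -11294 cm⁻¹.

-11294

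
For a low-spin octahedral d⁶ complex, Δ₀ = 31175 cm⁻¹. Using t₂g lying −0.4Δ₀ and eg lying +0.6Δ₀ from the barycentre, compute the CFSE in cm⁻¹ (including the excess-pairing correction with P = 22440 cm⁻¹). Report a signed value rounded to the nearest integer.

-29940

The d⁶ electrons fill as t₂g⁶ eg⁰.
The orbital stabilization is -2.4Δ₀ = -2.4 × 31175 = -74820 cm⁻¹.
Pairing penalty: 3 pairs vs 1 in the high-spin reference → 2 extra × P = 44880 cm⁻¹.
Overall CFSE = -74820 + 44880 = -29940 cm⁻¹.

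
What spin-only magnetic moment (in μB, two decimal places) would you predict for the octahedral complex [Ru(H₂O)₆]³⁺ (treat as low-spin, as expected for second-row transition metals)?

1.73 μB

H₂O is neutral, so the +3 overall charge sits on Ru: oxidation state +3.
Group 8 minus oxidation state +3 gives a d⁵ configuration for Ru³⁺.
Configuration: t2g^5 e_g^0 → 1 unpaired electron.
μ(spin-only) = √[1(1+2)] = √3 ≈ 1.73 μB.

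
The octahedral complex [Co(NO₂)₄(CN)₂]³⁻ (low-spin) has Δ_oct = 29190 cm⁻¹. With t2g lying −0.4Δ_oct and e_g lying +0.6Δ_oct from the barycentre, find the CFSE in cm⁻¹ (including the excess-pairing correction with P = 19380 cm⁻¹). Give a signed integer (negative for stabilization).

-31296

Ligand charges: 4×(-1) from NO₂⁻ and 2×(-1) from CN⁻ sum to -6; with overall charge -3, Co is +3.
Co³⁺: group 9, so d-count = 9 − 3 = 6.
Configuration: t2g^6 e_g^0.
The orbital stabilization is -2.4Δ_oct = -2.4 × 29190 = -70056 cm⁻¹.
Relative to high-spin t2g^4 e_g^2 (1 paired), the low-spin configuration has 2 additional pairs, contributing +2 × 19380 = +38760 cm⁻¹.
Overall CFSE = -70056 + 38760 = -31296 cm⁻¹.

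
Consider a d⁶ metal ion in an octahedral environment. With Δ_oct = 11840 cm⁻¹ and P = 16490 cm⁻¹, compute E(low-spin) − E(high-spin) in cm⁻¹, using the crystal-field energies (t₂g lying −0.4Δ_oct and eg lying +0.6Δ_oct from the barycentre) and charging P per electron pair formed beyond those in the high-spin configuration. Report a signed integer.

9300

High-spin d⁶ fills as t₂g⁴ eg² with CFSE 4(−0.4) + 2(+0.6) = -0.4Δ_oct = -4736 cm⁻¹.
Low-spin t₂g⁶ eg⁰ gives -2.4Δ_oct = -28416 cm⁻¹, but forming 2 extra pairs costs 2P = 32980 cm⁻¹, so E(LS) = -28416 + 32980 = 4564 cm⁻¹.
Thus E(LS) − E(HS) = 9300 cm⁻¹.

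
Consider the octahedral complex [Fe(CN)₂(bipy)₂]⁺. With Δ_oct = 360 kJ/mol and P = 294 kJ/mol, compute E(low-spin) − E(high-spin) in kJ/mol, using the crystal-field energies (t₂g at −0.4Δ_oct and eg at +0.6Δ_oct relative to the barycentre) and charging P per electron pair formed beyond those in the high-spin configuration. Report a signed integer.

Ligand charges: 2×(-1) from CN⁻ and 2×(+0) from bipy sum to -2; with overall charge +1, Fe is +3.
Fe sits in group 8; removing 3 electrons leaves Fe³⁺ with 8 − 3 = 5 d electrons.
In the high-spin limit (t₂g³ eg²) the orbital term is 0.0Δ_oct = 0 kJ/mol, with no excess pairing.
Low-spin t₂g⁵ eg⁰ gives -2.0Δ_oct = -720 kJ/mol, but forming 2 extra pairs costs 2P = 588 kJ/mol, so E(LS) = -720 + 588 = -132 kJ/mol.
Thus E(LS) − E(HS) = -132 kJ/mol.

-132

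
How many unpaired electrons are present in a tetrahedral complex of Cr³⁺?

Cr³⁺: group 6, so d-count = 6 − 3 = 3.
Tetrahedral fields are weak (Δₜ ≈ 4/9 Δₒ), so electrons fill high-spin.
Configuration: e^2 t2^1, giving 3 unpaired electrons.

3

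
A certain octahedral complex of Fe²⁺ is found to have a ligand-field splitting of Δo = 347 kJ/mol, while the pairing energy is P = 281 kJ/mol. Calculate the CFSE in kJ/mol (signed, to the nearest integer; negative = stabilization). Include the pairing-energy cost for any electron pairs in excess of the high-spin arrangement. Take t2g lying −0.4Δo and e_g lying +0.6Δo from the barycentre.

Fe is in group 8, so Fe²⁺ is d⁶ (8 − 2 = 6).
Here Δo > P (347 > 281), so the low-spin state is favoured.
That gives t2g^6 e_g^0.
Orbital CFSE = -2.4Δo = -2.4 × 347 = -833 kJ/mol.
Excess pairs vs high-spin: 3 − 1 = 2; pairing cost = +562 kJ/mol.
Net CFSE = -833 + 562 = -271 kJ/mol.

-271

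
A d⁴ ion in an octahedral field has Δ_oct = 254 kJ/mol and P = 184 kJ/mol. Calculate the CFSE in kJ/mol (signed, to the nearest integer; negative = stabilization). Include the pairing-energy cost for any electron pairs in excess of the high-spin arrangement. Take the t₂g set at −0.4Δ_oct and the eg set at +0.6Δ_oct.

-222

Δ_oct > P, so pairing is preferred: the ground state is low-spin.
Filling d⁴ accordingly: t₂g⁴ eg⁰.
Orbital CFSE = -1.6Δ_oct = -1.6 × 254 = -406 kJ/mol.
Excess pairs vs high-spin: 1 − 0 = 1; pairing cost = +184 kJ/mol.
Net CFSE = -406 + 184 = -222 kJ/mol.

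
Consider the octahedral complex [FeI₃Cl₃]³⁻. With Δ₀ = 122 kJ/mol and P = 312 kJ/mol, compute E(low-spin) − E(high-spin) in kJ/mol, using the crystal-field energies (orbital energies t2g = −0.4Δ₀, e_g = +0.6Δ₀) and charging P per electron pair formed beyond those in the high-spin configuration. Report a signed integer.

Ligand charges: 3×(-1) from I⁻ and 3×(-1) from Cl⁻ sum to -6; with overall charge -3, Fe is +3.
Group 8 minus oxidation state +3 gives a d⁵ configuration for Fe³⁺.
In the high-spin limit (t2g^3 e_g^2) the orbital term is 0.0Δ₀ = 0 kJ/mol, with no excess pairing.
Low-spin t2g^5 e_g^0 gives -2.0Δ₀ = -244 kJ/mol, but forming 2 extra pairs costs 2P = 624 kJ/mol, so E(LS) = -244 + 624 = 380 kJ/mol.
The difference is 380 − (0) = 380 kJ/mol, so high-spin lies lower.

380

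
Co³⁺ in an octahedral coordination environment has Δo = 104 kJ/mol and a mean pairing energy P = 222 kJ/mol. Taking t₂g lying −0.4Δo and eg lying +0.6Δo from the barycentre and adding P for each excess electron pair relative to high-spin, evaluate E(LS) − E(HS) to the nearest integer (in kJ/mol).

Co sits in group 9; removing 3 electrons leaves Co³⁺ with 9 − 3 = 6 d electrons.
In the high-spin limit (t₂g⁴ eg²) the orbital term is -0.4Δo = -42 kJ/mol, with no excess pairing.
For low-spin the configuration is t₂g⁶ eg⁰: orbital energy -2.4 × 104 = -250 kJ/mol, and 2 additional pairs relative to high-spin add 444 kJ/mol, giving 194 kJ/mol.
The difference is 194 − (-42) = 236 kJ/mol, so high-spin lies lower.

236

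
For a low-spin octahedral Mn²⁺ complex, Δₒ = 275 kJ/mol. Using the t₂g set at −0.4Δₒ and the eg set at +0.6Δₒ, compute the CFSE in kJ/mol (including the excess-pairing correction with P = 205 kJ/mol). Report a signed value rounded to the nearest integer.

-140

Group 7 minus oxidation state +2 gives a d⁵ configuration for Mn²⁺.
Electron filling gives t₂g⁵ eg⁰.
The orbital stabilization is -2.0Δₒ = -2.0 × 275 = -550 kJ/mol.
Relative to high-spin t₂g³ eg² (0 paired), the low-spin configuration has 2 additional pairs, contributing +2 × 205 = +410 kJ/mol.
Overall CFSE = -550 + 410 = -140 kJ/mol.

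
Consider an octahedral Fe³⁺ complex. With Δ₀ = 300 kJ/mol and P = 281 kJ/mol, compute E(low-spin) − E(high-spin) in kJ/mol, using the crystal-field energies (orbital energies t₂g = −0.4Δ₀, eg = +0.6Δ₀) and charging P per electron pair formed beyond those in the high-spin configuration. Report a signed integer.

Fe sits in group 8; removing 3 electrons leaves Fe³⁺ with 8 − 3 = 5 d electrons.
High-spin: t₂g³ eg², CFSE = 0.0Δ₀ = 0 kJ/mol.
Low-spin t₂g⁵ eg⁰ gives -2.0Δ₀ = -600 kJ/mol, but forming 2 extra pairs costs 2P = 562 kJ/mol, so E(LS) = -600 + 562 = -38 kJ/mol.
E(LS) − E(HS) = -38 − (0) = -38 kJ/mol.

-38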